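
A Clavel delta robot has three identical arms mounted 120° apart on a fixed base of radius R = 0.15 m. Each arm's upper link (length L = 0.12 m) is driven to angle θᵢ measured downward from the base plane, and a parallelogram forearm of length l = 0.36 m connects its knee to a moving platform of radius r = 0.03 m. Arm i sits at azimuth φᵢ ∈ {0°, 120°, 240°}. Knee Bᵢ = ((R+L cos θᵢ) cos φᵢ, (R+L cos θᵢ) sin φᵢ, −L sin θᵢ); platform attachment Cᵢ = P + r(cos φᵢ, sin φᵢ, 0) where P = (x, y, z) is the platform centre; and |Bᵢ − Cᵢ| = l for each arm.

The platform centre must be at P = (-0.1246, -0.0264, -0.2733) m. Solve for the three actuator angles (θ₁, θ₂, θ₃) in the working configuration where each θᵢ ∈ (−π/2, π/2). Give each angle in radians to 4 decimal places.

arm 1 (φ=0.0°): x'=-0.1246, y'=-0.0264
  A cos θ + B sin θ = C:  0.2446·cos θ + -0.2733·sin θ = -0.0834
  γ=atan2(-0.2733,0.2446)=-0.8408;  ψ=arccos(-0.2274)=1.8002;  θ1=γ+ψ≈0.9595
arm 2 (φ=120.0°): x'=0.0394, y'=0.1211
  A=0.0806, B=-0.2733, C=(l²−L²−A²−y'²−z²)/(2L)=0.0806
  θ2 = atan2(B,A) + arccos(C/0.2849) = -0.0002
φ3=240.0° → target in arm frame (0.0852, -0.0947)
  A=0.0348, B=-0.2733, C=(l²−L²−A²−y'²−z²)/(2L)=0.1264
  √(A²+B²)=0.2755;  θ3 = -1.4440+1.0944 ≈ -0.3496

θ₁ = 0.9595, θ₂ = -0.0002, θ₃ = -0.3496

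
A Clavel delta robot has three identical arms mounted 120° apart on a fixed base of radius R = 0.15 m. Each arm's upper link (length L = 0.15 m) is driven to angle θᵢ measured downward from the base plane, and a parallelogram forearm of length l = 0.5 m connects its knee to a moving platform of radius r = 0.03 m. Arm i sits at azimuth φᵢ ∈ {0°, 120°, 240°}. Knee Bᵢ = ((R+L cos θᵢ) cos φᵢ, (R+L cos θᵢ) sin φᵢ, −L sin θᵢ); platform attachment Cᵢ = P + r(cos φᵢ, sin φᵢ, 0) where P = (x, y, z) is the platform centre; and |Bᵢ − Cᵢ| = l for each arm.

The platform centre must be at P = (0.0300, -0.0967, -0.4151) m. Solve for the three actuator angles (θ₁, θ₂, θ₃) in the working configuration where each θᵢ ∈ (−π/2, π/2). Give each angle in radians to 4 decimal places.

φ1=0.0° → target in arm frame (0.0300, -0.0967)
  e−x'=0.0900;  (l²−L²−(e−x')²−y'²−z²)/2L = 0.1258
  θ1 = atan2(B,A) + arccos(C/0.4247) = -0.0872
rotate P by −φ2: (-0.0987, 0.0224, -0.4151)
  A cos θ + B sin θ = C:  0.2187·cos θ + -0.4151·sin θ = 0.0228
  √(A²+B²)=0.4692;  θ2 = -1.0858+1.5222 ≈ 0.4364
φ3=240.0° → target in arm frame (0.0687, 0.0743)
  e−x'=0.0513;  (l²−L²−(e−x')²−y'²−z²)/2L = 0.1568
  θ3 = atan2(B,A) + arccos(C/0.4183) = -0.2614

θ₁ = -0.0872, θ₂ = 0.4364, θ₃ = -0.2614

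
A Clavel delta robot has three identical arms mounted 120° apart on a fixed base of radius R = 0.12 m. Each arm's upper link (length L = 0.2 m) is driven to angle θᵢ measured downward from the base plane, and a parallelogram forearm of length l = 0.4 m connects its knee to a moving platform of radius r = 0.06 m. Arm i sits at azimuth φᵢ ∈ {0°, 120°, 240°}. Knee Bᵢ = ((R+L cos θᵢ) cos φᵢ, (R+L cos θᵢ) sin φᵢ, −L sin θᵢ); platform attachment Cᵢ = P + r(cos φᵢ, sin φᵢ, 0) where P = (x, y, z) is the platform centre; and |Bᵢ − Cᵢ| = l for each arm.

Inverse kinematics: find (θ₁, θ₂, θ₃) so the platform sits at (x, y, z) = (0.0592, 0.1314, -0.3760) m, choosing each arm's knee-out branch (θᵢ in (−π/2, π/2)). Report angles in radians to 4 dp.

θ₁ = 0.2620, θ₂ = 0.1745, θ₃ = 0.8729

φ1=0.0° → target in arm frame (0.0592, 0.1314)
  e−x'=0.0008;  (l²−L²−(e−x')²−y'²−z²)/2L = -0.0966
  √(A²+B²)=0.3760;  θ1 = -1.5687+1.8306 ≈ 0.2620
φ2=120.0° → target in arm frame (0.0842, -0.1170)
  e−x'=-0.0242;  (l²−L²−(e−x')²−y'²−z²)/2L = -0.0891
  θ2 = atan2(B,A) + arccos(C/0.3768) = 0.1745
arm 3 (φ=240.0°): x'=-0.1434, y'=-0.0144
  A cos θ + B sin θ = C:  0.2034·cos θ + -0.3760·sin θ = -0.1574
  √(A²+B²)=0.4275;  θ3 = -1.0749+1.9478 ≈ 0.8729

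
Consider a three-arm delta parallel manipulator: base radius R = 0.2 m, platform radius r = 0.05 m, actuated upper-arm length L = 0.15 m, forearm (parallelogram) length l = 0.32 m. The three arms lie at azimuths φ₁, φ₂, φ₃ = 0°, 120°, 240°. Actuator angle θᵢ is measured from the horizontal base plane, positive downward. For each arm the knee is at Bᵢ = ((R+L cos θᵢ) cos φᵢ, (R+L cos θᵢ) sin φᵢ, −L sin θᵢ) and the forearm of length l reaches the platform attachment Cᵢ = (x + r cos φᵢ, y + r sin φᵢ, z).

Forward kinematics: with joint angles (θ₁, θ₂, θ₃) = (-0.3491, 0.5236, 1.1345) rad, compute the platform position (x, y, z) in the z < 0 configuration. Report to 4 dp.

(0.0933, 0.0582, -0.1936)

arm 1 at φ=0.0°: (R−r)+L cos θ1 = 0.2910;  S1 = (0.2910, 0.0000, 0.0513)
φ2=120.0°: virtual centre (-0.1400, 0.2424, -0.0750), radius l
S3 = (0.2134·cos240.0°, 0.2134·sin240.0°, -0.1359) = (-0.1067, -0.1848, -0.1359)
|S₂|²−|S₁|² = -0.0033;  |S₃|²−|S₁|² = -0.0233
plane₁₂: -0.8618x+0.4848y+-0.2526z = -0.0033
det = 0.7041;  x = 0.0178+-0.3905z,  y = 0.0247+-0.1731z
into |P−S₁|² = l²: 1.1824z² + 0.1022z + -0.0245 = 0;  Δ = 0.1264;  z = -0.1936 or 0.1071 → z<0 root = -0.1936
x = 0.0933, y = 0.0582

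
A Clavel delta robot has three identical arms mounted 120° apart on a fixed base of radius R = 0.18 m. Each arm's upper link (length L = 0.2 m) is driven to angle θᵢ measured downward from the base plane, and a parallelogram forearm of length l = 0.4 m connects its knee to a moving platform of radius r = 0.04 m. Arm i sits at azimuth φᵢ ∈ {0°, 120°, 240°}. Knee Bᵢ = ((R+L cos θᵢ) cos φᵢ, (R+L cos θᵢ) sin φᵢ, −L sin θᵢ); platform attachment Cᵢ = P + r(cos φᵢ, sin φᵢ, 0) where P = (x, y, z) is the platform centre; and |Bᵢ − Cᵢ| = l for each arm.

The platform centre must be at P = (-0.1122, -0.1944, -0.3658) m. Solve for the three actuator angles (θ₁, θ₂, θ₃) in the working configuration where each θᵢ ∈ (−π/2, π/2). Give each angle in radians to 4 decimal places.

θ₁ = 1.3089, θ₂ = 1.3090, θ₃ = -0.0870

rotate P by −φ1: (-0.1122, -0.1944, -0.3658)
  A=0.2522, B=-0.3658, C=(l²−L²−A²−y'²−z²)/(2L)=-0.2880
  γ=atan2(-0.3658,0.2522)=-0.9672;  ψ=arccos(-0.6482)=2.2760;  θ1=γ+ψ≈1.3089
rotate P by −φ2: (-0.1123, 0.1944, -0.3658)
  A cos θ + B sin θ = C:  0.2523·cos θ + -0.3658·sin θ = -0.2881
  γ=atan2(-0.3658,0.2523)=-0.9671;  ψ=arccos(-0.6483)=2.2761;  θ2=γ+ψ≈1.3090
φ3=240.0° → target in arm frame (0.2245, 0.0000)
  e−x'=-0.0845;  (l²−L²−(e−x')²−y'²−z²)/2L = -0.0524
  θ3 = atan2(B,A) + arccos(C/0.3754) = -0.0870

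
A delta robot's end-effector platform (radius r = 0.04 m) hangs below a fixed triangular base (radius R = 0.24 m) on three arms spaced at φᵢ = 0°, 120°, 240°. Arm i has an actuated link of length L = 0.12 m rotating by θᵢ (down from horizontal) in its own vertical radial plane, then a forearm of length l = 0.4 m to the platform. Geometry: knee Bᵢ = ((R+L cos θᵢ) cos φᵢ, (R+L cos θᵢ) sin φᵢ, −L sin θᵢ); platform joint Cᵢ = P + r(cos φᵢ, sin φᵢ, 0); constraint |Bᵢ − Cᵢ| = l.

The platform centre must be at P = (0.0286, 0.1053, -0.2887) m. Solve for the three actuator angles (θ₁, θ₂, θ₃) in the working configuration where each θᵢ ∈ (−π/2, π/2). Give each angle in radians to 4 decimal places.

θ₁ = 0.2620, θ₂ = -0.1741, θ₃ = 1.1349

φ1=0.0° → target in arm frame (0.0286, 0.1053)
  e−x'=0.1714;  (l²−L²−(e−x')²−y'²−z²)/2L = 0.0908
  θ1 = atan2(B,A) + arccos(C/0.3357) = 0.2620
arm 2 (φ=120.0°): x'=0.0769, y'=-0.0774
  A=0.1231, B=-0.2887, C=(l²−L²−A²−y'²−z²)/(2L)=0.1713
  θ2 = atan2(B,A) + arccos(C/0.3139) = -0.1741
arm 3 (φ=240.0°): x'=-0.1055, y'=-0.0279
  e−x'=0.3055;  (l²−L²−(e−x')²−y'²−z²)/2L = -0.1327
  θ3 = atan2(B,A) + arccos(C/0.4203) = 1.1349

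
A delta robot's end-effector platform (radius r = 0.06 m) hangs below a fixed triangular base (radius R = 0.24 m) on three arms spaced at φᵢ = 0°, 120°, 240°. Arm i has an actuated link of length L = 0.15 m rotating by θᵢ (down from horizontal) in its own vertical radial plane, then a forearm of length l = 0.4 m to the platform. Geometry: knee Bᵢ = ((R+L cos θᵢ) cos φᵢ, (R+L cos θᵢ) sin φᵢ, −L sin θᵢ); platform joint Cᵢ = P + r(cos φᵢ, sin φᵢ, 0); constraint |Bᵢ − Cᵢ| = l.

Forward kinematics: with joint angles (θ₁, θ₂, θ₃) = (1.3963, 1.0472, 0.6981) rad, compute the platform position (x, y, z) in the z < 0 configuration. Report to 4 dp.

(-0.0770, -0.0419, -0.4273)

φ1=0.0°: virtual centre (0.2060, 0.0000, -0.1477), radius l
φ2=120.0°: virtual centre (-0.1275, 0.2208, -0.1299), radius l
centre 3 = (0.2949·cos240.0°, 0.2949·sin240.0°, -0.0964) = (-0.1475, -0.2554, -0.0964)
|centre ₂|²−|centre ₁|² = 0.0176;  |centre ₃|²−|centre ₁|² = 0.0320
linear system: -0.6671x+0.4417y = 0.0176−0.0356z; -0.7070x+-0.5108y = 0.0320−0.1026z
Cramer: x(z) = -0.0354+0.0973z;  y(z) = -0.0136+0.0662z
quadratic in z: (1.0139)z²+(0.2467)z+(-0.0797)=0, √Δ=0.6197 → z ∈ {-0.4273, 0.1840}; z = -0.4273 (taking z<0)
x = -0.0770, y = -0.0419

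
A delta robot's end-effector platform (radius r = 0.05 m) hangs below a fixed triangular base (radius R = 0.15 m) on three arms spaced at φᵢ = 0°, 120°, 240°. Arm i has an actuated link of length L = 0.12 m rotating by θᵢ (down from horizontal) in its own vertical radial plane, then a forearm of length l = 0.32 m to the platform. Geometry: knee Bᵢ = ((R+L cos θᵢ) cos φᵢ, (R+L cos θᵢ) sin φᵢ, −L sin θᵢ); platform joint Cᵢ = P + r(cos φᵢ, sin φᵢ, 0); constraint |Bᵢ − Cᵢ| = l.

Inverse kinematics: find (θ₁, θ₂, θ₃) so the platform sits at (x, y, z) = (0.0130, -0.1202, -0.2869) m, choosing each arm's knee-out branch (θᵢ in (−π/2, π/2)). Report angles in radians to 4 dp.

arm 1 (φ=0.0°): x'=0.0130, y'=-0.1202
  A=0.0870, B=-0.2869, C=(l²−L²−A²−y'²−z²)/(2L)=-0.0680
  θ1 = atan2(B,A) + arccos(C/0.2998) = 0.5234
arm 2 (φ=120.0°): x'=-0.1106, y'=0.0488
  e−x'=0.2106;  (l²−L²−(e−x')²−y'²−z²)/2L = -0.1710
  √(A²+B²)=0.3559;  θ2 = -0.9376+2.0721 ≈ 1.1345
φ3=240.0° → target in arm frame (0.0976, 0.0714)
  A=0.0024, B=-0.2869, C=(l²−L²−A²−y'²−z²)/(2L)=0.0025
  γ=atan2(-0.2869,0.0024)=-1.5624;  ψ=arccos(0.0086)=1.5622;  θ3=γ+ψ≈-0.0002

θ₁ = 0.5234, θ₂ = 1.1345, θ₃ = -0.0002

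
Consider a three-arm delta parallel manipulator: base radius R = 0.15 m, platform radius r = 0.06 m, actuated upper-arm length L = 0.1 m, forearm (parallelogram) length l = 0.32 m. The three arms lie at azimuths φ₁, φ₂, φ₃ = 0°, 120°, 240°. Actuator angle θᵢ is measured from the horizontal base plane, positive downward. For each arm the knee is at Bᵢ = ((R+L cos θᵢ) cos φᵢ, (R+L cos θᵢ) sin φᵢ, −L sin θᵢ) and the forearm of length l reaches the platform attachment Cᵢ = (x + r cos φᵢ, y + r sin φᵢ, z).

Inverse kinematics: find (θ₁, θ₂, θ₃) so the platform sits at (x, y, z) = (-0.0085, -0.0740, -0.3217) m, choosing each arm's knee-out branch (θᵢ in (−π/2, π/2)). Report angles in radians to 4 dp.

θ₁ = 0.6982, θ₂ = 0.9598, θ₃ = 0.2613

rotate P by −φ1: (-0.0085, -0.0740, -0.3217)
  e−x'=0.0985;  (l²−L²−(e−x')²−y'²−z²)/2L = -0.1313
  θ1 = atan2(B,A) + arccos(C/0.3364) = 0.6982
rotate P by −φ2: (-0.0598, 0.0444, -0.3217)
  e−x'=0.1498;  (l²−L²−(e−x')²−y'²−z²)/2L = -0.1775
  θ2 = atan2(B,A) + arccos(C/0.3549) = 0.9598
arm 3 (φ=240.0°): x'=0.0683, y'=0.0296
  A cos θ + B sin θ = C:  0.0217·cos θ + -0.3217·sin θ = -0.0622
  √(A²+B²)=0.3224;  θ3 = -1.5036+1.7649 ≈ 0.2613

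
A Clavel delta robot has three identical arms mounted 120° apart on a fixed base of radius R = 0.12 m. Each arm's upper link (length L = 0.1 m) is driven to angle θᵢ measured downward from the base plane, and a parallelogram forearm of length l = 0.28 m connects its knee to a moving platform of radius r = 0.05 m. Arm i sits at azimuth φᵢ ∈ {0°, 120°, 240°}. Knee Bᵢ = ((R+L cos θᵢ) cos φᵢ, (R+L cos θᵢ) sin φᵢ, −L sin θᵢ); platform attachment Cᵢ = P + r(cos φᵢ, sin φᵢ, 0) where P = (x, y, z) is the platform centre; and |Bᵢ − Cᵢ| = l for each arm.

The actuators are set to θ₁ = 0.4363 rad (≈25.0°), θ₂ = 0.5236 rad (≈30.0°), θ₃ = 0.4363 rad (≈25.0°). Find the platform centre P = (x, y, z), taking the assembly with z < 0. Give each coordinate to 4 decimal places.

(0.0051, -0.0088, -0.2749)

arm 1 at φ=0.0°: e+L cos θ1 = 0.1606;  S1 = (0.1606, 0.0000, -0.0423)
S2 = (0.1566·cos120.0°, 0.1566·sin120.0°, -0.0500) = (-0.0783, 0.1356, -0.0500)
φ3=240.0°: virtual centre (-0.0803, -0.1391, -0.0423), radius l
subtract pairs → two planes through P
plane₁₂: -0.4779x+0.2712y+-0.0155z = -0.0006
Cramer: x(z) = 0.0006-0.0163z;  y(z) = -0.0010+0.0283z
quadratic in z: (1.0011)z²+(0.0897)z+(-0.0510)=0, √Δ=0.4607 → z ∈ {-0.2749, 0.1853}; z = -0.2749 (taking z<0)
x = 0.0051, y = -0.0088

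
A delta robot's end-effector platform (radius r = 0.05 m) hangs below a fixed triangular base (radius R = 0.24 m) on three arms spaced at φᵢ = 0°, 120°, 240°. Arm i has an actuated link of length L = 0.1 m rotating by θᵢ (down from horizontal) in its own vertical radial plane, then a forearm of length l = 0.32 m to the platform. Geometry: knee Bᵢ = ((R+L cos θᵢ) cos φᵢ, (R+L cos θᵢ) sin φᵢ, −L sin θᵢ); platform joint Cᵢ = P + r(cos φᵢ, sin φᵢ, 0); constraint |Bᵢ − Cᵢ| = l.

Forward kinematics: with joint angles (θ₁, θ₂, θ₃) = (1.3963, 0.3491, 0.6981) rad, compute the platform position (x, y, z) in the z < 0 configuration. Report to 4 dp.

arm 1 at φ=0.0°: ρ1 = 0.2074;  S1 = (0.2074, 0.0000, -0.0985)
φ2=120.0°: virtual centre (-0.1420, 0.2459, -0.0342), radius l
S3 = (0.2666·cos240.0°, 0.2666·sin240.0°, -0.0643) = (-0.1333, -0.2309, -0.0643)
subtract pairs → two planes through P
plane₁₂: -0.6987x+0.4918y+0.1286z = 0.0291
Cramer: x(z) = -0.0373+0.1414z;  y(z) = 0.0062-0.0605z
into |P−S₁|² = l²: 1.0237z² + 0.1270z + -0.0328 = 0;  Δ = 0.1505;  z = -0.2515 or 0.1275 → z<0 root = -0.2515
x = -0.0728, y = 0.0215

(-0.0728, 0.0215, -0.2515)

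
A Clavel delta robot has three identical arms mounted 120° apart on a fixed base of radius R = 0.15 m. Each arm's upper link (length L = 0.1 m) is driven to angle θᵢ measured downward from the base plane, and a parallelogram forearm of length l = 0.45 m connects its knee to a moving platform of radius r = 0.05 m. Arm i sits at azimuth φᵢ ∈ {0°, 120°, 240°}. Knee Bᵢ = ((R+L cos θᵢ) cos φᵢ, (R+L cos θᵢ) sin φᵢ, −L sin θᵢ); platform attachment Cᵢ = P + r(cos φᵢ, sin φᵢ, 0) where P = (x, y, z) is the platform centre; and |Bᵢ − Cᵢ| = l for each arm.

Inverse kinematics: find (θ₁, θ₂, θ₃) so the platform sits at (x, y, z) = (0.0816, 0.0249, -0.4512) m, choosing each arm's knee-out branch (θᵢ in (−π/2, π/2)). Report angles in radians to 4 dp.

θ₁ = 0.1745, θ₂ = 0.6107, θ₃ = 0.7852

φ1=0.0° → target in arm frame (0.0816, 0.0249)
  A=0.0184, B=-0.4512, C=(l²−L²−A²−y'²−z²)/(2L)=-0.0602
  √(A²+B²)=0.4516;  θ1 = -1.5300+1.7045 ≈ 0.1745
arm 2 (φ=120.0°): x'=-0.0192, y'=-0.0831
  A=0.1192, B=-0.4512, C=(l²−L²−A²−y'²−z²)/(2L)=-0.1610
  √(A²+B²)=0.4667;  θ2 = -1.3124+1.9231 ≈ 0.6107
arm 3 (φ=240.0°): x'=-0.0624, y'=0.0582
  A=0.1624, B=-0.4512, C=(l²−L²−A²−y'²−z²)/(2L)=-0.2042
  γ=atan2(-0.4512,0.1624)=-1.2254;  ψ=arccos(-0.4258)=2.0106;  θ3=γ+ψ≈0.7852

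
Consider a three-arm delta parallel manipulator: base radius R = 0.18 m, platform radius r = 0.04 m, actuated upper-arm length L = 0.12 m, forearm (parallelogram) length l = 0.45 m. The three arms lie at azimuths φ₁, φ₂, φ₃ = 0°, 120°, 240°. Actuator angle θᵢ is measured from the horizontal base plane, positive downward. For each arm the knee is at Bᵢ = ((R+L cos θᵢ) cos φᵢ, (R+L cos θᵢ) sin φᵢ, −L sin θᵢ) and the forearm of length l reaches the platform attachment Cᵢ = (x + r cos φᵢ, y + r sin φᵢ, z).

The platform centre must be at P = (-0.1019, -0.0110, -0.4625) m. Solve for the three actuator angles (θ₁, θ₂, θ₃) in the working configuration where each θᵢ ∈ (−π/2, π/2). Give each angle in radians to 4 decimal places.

arm 1 (φ=0.0°): x'=-0.1019, y'=-0.0110
  e−x'=0.2419;  (l²−L²−(e−x')²−y'²−z²)/2L = -0.3518
  θ1 = atan2(B,A) + arccos(C/0.5219) = 1.2217
φ2=120.0° → target in arm frame (0.0414, 0.0937)
  A cos θ + B sin θ = C:  0.0986·cos θ + -0.4625·sin θ = -0.1846
  θ2 = atan2(B,A) + arccos(C/0.4729) = 0.6111
rotate P by −φ3: (0.0605, -0.0827, -0.4625)
  A=0.0795, B=-0.4625, C=(l²−L²−A²−y'²−z²)/(2L)=-0.1624
  θ3 = atan2(B,A) + arccos(C/0.4693) = 0.5237

θ₁ = 1.2217, θ₂ = 0.6111, θ₃ = 0.5237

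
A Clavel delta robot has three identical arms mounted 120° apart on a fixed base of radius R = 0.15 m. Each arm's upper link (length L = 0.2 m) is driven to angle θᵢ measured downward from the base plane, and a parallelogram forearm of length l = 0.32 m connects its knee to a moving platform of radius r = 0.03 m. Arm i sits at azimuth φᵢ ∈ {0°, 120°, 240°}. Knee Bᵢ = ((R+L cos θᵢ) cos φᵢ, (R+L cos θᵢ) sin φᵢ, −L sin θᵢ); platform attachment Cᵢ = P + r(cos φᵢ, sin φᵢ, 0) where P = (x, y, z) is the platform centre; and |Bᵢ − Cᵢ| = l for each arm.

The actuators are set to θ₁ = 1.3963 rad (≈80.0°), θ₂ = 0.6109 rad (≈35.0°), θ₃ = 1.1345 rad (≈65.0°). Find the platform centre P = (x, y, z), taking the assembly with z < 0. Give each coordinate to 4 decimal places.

(-0.0970, 0.0733, -0.3805)

S1 = (0.1547·cos0.0°, 0.1547·sin0.0°, -0.1970) = (0.1547, 0.0000, -0.1970)
φ2=120.0°: virtual centre (-0.1419, 0.2458, -0.1147), radius l
arm 3 at φ=240.0°: e+L cos θ3 = 0.2045;  S3 = (-0.1023, -0.1771, -0.1813)
eliminate P² terms by subtracting sphere 1 from 2 and 3
plane₁₂: -0.5933x+0.4916y+0.1645z = 0.0310
det = 0.4628;  x = -0.0364+0.1592z,  y = 0.0191+-0.1424z
quadratic in z: (1.0456)z²+(0.3276)z+(-0.0267)=0, √Δ=0.4680 → z ∈ {-0.3805, 0.0671}; z = -0.3805 (taking z<0)
x = -0.0970, y = 0.0733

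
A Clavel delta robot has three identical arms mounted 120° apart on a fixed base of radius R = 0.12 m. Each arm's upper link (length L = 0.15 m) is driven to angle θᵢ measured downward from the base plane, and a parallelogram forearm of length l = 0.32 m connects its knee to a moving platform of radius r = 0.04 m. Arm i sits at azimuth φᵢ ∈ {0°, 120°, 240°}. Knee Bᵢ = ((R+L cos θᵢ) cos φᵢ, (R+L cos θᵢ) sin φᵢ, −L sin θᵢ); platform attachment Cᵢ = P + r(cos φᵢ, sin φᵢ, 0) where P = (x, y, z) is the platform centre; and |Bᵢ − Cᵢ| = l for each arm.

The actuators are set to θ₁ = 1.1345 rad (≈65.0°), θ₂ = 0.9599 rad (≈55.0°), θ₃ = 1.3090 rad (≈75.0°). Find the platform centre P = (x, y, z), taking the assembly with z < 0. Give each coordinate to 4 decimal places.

(0.0014, 0.0527, -0.4178)

φ1=0.0°: virtual centre (0.1434, 0.0000, -0.1359), radius l
S2 = (0.1660·cos120.0°, 0.1660·sin120.0°, -0.1229) = (-0.0830, 0.1438, -0.1229)
arm 3 at φ=240.0°: (R−r)+L cos θ3 = 0.1188;  S3 = (-0.0594, -0.1029, -0.1449)
eliminate P² terms by subtracting sphere 1 from 2 and 3
linear system: -0.4528x+0.2876y = 0.0036−0.0262z; -0.4056x+-0.2058y = -0.0039−-0.0179z
Cramer: x(z) = 0.0018+0.0011z;  y(z) = 0.0155-0.0891z
sphere 1 gives Az²+Bz+C=0 with A=1.0079, B=0.2688, C=-0.0636;  B²−4AC=0.3288;  roots -0.4178, 0.1511;  negative root z = -0.4178
x = 0.0014, y = 0.0527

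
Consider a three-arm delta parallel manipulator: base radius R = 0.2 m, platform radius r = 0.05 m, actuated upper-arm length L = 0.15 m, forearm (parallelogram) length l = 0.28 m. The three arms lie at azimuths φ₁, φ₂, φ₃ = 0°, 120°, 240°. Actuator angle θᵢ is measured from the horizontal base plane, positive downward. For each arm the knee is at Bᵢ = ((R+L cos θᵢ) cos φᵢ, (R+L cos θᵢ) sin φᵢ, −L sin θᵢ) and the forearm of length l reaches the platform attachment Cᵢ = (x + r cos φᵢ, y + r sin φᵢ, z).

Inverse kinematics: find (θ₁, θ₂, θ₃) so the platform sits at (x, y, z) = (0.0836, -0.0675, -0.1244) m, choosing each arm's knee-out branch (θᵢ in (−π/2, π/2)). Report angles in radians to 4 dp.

arm 1 (φ=0.0°): x'=0.0836, y'=-0.0675
  e−x'=0.0664;  (l²−L²−(e−x')²−y'²−z²)/2L = 0.1049
  γ=atan2(-0.1244,0.0664)=-1.0805;  ψ=arccos(0.7437)=0.7323;  θ1=γ+ψ≈-0.3482
φ2=120.0° → target in arm frame (-0.1003, -0.0386)
  A cos θ + B sin θ = C:  0.2503·cos θ + -0.1244·sin θ = -0.0790
  θ2 = atan2(B,A) + arccos(C/0.2795) = 1.3960
arm 3 (φ=240.0°): x'=0.0167, y'=0.1061
  A cos θ + B sin θ = C:  0.1333·cos θ + -0.1244·sin θ = 0.0379
  √(A²+B²)=0.1824;  θ3 = -0.7507+1.3613 ≈ 0.6106

θ₁ = -0.3482, θ₂ = 1.3960, θ₃ = 0.6106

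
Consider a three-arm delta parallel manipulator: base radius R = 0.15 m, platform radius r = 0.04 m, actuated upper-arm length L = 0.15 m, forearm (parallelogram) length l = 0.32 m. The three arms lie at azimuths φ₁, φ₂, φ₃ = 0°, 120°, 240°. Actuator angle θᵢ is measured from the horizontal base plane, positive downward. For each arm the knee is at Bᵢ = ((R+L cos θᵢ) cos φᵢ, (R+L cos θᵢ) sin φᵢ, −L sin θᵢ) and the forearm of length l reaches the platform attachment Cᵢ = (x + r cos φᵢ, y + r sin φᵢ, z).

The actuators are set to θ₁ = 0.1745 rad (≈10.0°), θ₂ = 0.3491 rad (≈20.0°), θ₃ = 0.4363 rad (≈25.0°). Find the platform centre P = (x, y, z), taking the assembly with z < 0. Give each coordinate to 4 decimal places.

arm 1 at φ=0.0°: (R−r)+L cos θ1 = 0.2577;  S1 = (0.2577, 0.0000, -0.0260)
φ2=120.0°: virtual centre (-0.1255, 0.2173, -0.0513), radius l
arm 3 at φ=240.0°: (R−r)+L cos θ3 = 0.2459;  S3 = (-0.1230, -0.2130, -0.0634)
subtract pairs → two planes through P
linear system: -0.7664x+0.4347y = -0.0015−-0.0505z; -0.7614x+-0.4260y = -0.0026−-0.0747z
det = 0.6574;  x = 0.0027+-0.0821z,  y = 0.0013+-0.0286z
into |P−S₁|² = l²: 1.0076z² + 0.0939z + -0.0367 = 0;  Δ = 0.1566;  z = -0.2430 or 0.1498 → z<0 root = -0.2430
x = 0.0226, y = 0.0082

(0.0226, 0.0082, -0.2430)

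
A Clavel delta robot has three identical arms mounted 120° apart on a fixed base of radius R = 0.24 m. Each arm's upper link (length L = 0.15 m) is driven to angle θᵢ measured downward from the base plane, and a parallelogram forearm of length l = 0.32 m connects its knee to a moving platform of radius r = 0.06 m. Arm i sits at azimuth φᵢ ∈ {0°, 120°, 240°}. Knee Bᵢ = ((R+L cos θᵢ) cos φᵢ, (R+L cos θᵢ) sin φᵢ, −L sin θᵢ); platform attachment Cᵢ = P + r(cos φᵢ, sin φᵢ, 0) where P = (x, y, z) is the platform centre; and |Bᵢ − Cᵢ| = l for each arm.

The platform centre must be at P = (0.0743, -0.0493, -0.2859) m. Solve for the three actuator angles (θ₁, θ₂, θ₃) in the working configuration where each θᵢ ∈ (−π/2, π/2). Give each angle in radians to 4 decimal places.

θ₁ = 0.5238, θ₂ = 1.3963, θ₃ = 0.9594

φ1=0.0° → target in arm frame (0.0743, -0.0493)
  A cos θ + B sin θ = C:  0.1057·cos θ + -0.2859·sin θ = -0.0515
  θ1 = atan2(B,A) + arccos(C/0.3048) = 0.5238
rotate P by −φ2: (-0.0798, -0.0397, -0.2859)
  e−x'=0.2598;  (l²−L²−(e−x')²−y'²−z²)/2L = -0.2364
  γ=atan2(-0.2859,0.2598)=-0.8331;  ψ=arccos(-0.6120)=2.2294;  θ2=γ+ψ≈1.3963
rotate P by −φ3: (0.0055, 0.0890, -0.2859)
  e−x'=0.1745;  (l²−L²−(e−x')²−y'²−z²)/2L = -0.1340
  γ=atan2(-0.2859,0.1745)=-1.0229;  ψ=arccos(-0.4000)=1.9823;  θ3=γ+ψ≈0.9594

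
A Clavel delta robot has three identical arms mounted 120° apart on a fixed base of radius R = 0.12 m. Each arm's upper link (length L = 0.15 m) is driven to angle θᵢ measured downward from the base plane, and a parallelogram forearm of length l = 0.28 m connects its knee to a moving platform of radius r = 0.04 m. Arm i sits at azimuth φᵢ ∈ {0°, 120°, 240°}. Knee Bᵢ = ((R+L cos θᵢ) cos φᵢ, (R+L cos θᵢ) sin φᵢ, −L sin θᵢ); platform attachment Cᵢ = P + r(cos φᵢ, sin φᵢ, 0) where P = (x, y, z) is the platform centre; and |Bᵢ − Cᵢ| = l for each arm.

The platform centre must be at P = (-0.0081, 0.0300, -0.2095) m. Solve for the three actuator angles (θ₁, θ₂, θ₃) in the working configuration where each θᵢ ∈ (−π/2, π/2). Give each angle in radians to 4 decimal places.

φ1=0.0° → target in arm frame (-0.0081, 0.0300)
  e−x'=0.0881;  (l²−L²−(e−x')²−y'²−z²)/2L = 0.0112
  θ1 = atan2(B,A) + arccos(C/0.2273) = 0.3489
arm 2 (φ=120.0°): x'=0.0300, y'=-0.0080
  A cos θ + B sin θ = C:  0.0500·cos θ + -0.2095·sin θ = 0.0315
  √(A²+B²)=0.2154;  θ2 = -1.3367+1.4240 ≈ 0.0874
φ3=240.0° → target in arm frame (-0.0219, -0.0220)
  A=0.1019, B=-0.2095, C=(l²−L²−A²−y'²−z²)/(2L)=0.0038
  √(A²+B²)=0.2330;  θ3 = -1.1180+1.5546 ≈ 0.4366

θ₁ = 0.3489, θ₂ = 0.0874, θ₃ = 0.4366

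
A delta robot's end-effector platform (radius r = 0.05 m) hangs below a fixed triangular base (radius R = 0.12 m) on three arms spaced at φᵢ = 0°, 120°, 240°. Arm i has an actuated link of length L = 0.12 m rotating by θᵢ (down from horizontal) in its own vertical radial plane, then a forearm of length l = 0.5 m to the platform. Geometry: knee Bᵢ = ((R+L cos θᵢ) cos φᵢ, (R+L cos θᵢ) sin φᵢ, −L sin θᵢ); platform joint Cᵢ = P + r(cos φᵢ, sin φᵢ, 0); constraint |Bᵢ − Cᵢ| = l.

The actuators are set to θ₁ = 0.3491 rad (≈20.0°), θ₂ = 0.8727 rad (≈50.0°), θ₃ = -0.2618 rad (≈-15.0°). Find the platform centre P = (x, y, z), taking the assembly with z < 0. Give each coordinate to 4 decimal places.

(-0.0011, -0.2048, -0.4585)

φ1=0.0°: virtual centre (0.1828, 0.0000, -0.0410), radius l
φ2=120.0°: virtual centre (-0.0736, 0.1274, -0.0919), radius l
arm 3 at φ=240.0°: (R−r)+L cos θ3 = 0.1859;  centre 3 = (-0.0930, -0.1610, 0.0311)
subtract pairs → two planes through P
[-0.5127 0.2548 -0.1018]·P = -0.0050;  [-0.5514 -0.3220 0.1442]·P = 0.0004
det = 0.3056;  x = 0.0049+0.0130z,  y = -0.0097+0.4255z
sphere 1 gives Az²+Bz+C=0 with A=1.1812, B=0.0692, C=-0.2166;  B²−4AC=1.0281;  roots -0.4585, 0.3999;  negative root z = -0.4585
x = -0.0011, y = -0.2048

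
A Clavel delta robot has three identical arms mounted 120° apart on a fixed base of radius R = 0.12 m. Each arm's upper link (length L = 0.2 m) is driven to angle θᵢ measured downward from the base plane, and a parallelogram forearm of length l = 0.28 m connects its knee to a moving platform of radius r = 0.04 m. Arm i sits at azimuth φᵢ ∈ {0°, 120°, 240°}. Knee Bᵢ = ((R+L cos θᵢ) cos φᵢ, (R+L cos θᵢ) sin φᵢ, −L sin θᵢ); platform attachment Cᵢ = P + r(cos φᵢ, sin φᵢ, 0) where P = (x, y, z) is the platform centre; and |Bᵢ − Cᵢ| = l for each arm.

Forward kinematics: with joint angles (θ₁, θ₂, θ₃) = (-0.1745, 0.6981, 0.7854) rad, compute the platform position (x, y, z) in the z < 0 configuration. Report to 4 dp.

φ1=0.0°: virtual centre (0.2770, 0.0000, 0.0347), radius l
arm 2 at φ=120.0°: ρ2 = 0.2332;  centre 2 = (-0.1166, 0.2020, -0.1286)
φ3=240.0°: virtual centre (-0.1107, -0.1918, -0.1414), radius l
eliminate P² terms by subtracting sphere 1 from 2 and 3
linear system: -0.7871x+0.4039y = -0.0070−-0.3266z; -0.7753x+-0.3835y = -0.0089−-0.3523z
Cramer: x(z) = 0.0102-0.4350z;  y(z) = 0.0025-0.0392z
sphere 1 gives Az²+Bz+C=0 with A=1.1907, B=0.1624, C=-0.0060;  B²−4AC=0.0551;  roots -0.1668, 0.0303;  negative root z = -0.1668
x = 0.0827, y = 0.0091

(0.0827, 0.0091, -0.1668)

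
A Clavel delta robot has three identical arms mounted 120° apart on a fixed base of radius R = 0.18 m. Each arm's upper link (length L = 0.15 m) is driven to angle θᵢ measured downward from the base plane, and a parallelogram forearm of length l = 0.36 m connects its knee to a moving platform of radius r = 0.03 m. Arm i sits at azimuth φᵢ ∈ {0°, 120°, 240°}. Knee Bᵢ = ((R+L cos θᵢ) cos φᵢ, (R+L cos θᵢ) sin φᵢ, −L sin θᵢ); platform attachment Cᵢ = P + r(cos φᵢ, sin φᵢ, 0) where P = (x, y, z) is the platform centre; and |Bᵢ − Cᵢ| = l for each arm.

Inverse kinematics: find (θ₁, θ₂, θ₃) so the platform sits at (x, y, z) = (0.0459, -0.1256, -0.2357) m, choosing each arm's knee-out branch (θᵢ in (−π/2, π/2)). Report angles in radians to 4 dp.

θ₁ = 0.0875, θ₂ = 1.1343, θ₃ = -0.2620

arm 1 (φ=0.0°): x'=0.0459, y'=-0.1256
  e−x'=0.1041;  (l²−L²−(e−x')²−y'²−z²)/2L = 0.0831
  θ1 = atan2(B,A) + arccos(C/0.2577) = 0.0875
arm 2 (φ=120.0°): x'=-0.1317, y'=0.0230
  A cos θ + B sin θ = C:  0.2817·cos θ + -0.2357·sin θ = -0.0945
  γ=atan2(-0.2357,0.2817)=-0.6967;  ψ=arccos(-0.2573)=1.8310;  θ2=γ+ψ≈1.1343
φ3=240.0° → target in arm frame (0.0858, 0.1026)
  A=0.0642, B=-0.2357, C=(l²−L²−A²−y'²−z²)/(2L)=0.1230
  γ=atan2(-0.2357,0.0642)=-1.3050;  ψ=arccos(0.5037)=1.0430;  θ3=γ+ψ≈-0.2620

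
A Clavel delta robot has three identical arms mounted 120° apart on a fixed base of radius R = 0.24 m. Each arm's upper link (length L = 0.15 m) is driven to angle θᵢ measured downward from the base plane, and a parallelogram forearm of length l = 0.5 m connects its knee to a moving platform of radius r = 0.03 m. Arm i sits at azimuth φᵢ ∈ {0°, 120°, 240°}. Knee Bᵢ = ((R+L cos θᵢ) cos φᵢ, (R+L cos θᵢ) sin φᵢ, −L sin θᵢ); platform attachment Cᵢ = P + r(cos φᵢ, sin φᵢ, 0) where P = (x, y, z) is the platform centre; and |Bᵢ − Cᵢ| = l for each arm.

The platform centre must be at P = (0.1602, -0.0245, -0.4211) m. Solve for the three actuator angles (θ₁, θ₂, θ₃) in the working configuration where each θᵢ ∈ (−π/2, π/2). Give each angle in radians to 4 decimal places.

rotate P by −φ1: (0.1602, -0.0245, -0.4211)
  A cos θ + B sin θ = C:  0.0498·cos θ + -0.4211·sin θ = 0.1570
  θ1 = atan2(B,A) + arccos(C/0.4240) = -0.2615
arm 2 (φ=120.0°): x'=-0.1013, y'=-0.1265
  A cos θ + B sin θ = C:  0.3113·cos θ + -0.4211·sin θ = -0.2091
  γ=atan2(-0.4211,0.3113)=-0.9342;  ψ=arccos(-0.3994)=1.9816;  θ2=γ+ψ≈1.0474
φ3=240.0° → target in arm frame (-0.0589, 0.1510)
  e−x'=0.2689;  (l²−L²−(e−x')²−y'²−z²)/2L = -0.1497
  γ=atan2(-0.4211,0.2689)=-1.0025;  ψ=arccos(-0.2997)=1.8752;  θ3=γ+ψ≈0.8726

θ₁ = -0.2615, θ₂ = 1.0474, θ₃ = 0.8726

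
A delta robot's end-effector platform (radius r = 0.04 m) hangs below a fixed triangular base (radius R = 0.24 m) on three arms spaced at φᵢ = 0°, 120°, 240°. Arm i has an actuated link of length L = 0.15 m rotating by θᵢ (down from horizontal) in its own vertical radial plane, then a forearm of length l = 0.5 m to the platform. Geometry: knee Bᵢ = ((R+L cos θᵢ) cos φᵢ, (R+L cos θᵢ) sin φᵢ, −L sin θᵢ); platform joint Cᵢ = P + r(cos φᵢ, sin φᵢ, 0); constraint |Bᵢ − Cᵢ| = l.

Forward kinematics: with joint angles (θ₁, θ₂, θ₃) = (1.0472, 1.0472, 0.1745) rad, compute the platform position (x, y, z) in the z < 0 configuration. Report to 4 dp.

arm 1 at φ=0.0°: (R−r)+L cos θ1 = 0.2750;  S1 = (0.2750, 0.0000, -0.1299)
arm 2 at φ=120.0°: (R−r)+L cos θ2 = 0.2750;  S2 = (-0.1375, 0.2382, -0.1299)
φ3=240.0°: virtual centre (-0.1739, -0.3011, -0.0260), radius l
|S₂|²−|S₁|² = 0.0000;  |S₃|²−|S₁|² = 0.0291
linear system: -0.8250x+0.4763y = 0.0000−0.0000z; -0.8977x+-0.6023y = 0.0291−0.2077z
Cramer: x(z) = -0.0150+0.1070z;  y(z) = -0.0260+0.1854z
into |P−S₁|² = l²: 1.0458z² + 0.1881z + -0.1484 = 0;  Δ = 0.6560;  z = -0.4772 or 0.2973 → z<0 root = -0.4772
x = -0.0661, y = -0.1144

(-0.0661, -0.1144, -0.4772)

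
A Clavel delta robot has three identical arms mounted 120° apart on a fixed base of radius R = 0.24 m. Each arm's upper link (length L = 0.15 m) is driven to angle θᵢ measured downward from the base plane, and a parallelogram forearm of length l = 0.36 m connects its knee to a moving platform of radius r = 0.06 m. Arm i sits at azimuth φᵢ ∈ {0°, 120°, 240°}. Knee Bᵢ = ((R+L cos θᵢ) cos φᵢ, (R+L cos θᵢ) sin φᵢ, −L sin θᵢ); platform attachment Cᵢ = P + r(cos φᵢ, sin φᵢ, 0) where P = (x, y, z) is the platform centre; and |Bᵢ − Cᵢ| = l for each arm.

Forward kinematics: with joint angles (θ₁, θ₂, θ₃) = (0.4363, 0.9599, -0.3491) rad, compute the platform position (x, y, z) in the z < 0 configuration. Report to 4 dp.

(0.0008, -0.0919, -0.2113)

φ1=0.0°: virtual centre (0.3159, 0.0000, -0.0634), radius l
arm 2 at φ=120.0°: ρ2 = 0.2660;  O2 = (-0.1330, 0.2304, -0.1229)
arm 3 at φ=240.0°: ρ3 = 0.3210;  O3 = (-0.1605, -0.2780, 0.0513)
eliminate P² terms by subtracting sphere 1 from 2 and 3
linear system: -0.8979x+0.4608y = -0.0180−-0.1190z; -0.9528x+-0.5559y = 0.0018−0.2294z
det = 0.9382;  x = 0.0098+0.0422z,  y = -0.0200+0.3404z
sphere 1 gives Az²+Bz+C=0 with A=1.1176, B=0.0874, C=-0.0314;  B²−4AC=0.1481;  roots -0.2113, 0.1331;  negative root z = -0.2113
x = 0.0008, y = -0.0919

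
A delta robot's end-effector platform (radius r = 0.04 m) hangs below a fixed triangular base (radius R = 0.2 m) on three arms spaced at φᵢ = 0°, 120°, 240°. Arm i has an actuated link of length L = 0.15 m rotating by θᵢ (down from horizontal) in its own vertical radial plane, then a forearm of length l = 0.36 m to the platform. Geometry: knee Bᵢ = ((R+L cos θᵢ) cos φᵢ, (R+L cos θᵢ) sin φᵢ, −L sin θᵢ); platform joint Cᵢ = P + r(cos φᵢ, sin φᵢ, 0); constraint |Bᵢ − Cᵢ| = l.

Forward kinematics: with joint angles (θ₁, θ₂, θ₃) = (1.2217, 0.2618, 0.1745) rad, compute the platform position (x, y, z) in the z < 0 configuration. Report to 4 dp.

arm 1 at φ=0.0°: e+L cos θ1 = 0.2113;  O1 = (0.2113, 0.0000, -0.1410)
O2 = (0.3049·cos120.0°, 0.3049·sin120.0°, -0.0388) = (-0.1524, 0.2640, -0.0388)
arm 3 at φ=240.0°: e+L cos θ3 = 0.3077;  O3 = (-0.1539, -0.2665, -0.0260)
subtract pairs → two planes through P
linear system: -0.7275x+0.5281y = 0.0299−0.2043z; -0.7303x+-0.5330y = 0.0309−0.2298z
Cramer: x(z) = -0.0417+0.2977z;  y(z) = -0.0007+0.0233z
into |P−O₁|² = l²: 1.0892z² + 0.1312z + -0.0457 = 0;  Δ = 0.2164;  z = -0.2738 or 0.1533 → z<0 root = -0.2738
x = -0.1232, y = -0.0071

(-0.1232, -0.0071, -0.2738)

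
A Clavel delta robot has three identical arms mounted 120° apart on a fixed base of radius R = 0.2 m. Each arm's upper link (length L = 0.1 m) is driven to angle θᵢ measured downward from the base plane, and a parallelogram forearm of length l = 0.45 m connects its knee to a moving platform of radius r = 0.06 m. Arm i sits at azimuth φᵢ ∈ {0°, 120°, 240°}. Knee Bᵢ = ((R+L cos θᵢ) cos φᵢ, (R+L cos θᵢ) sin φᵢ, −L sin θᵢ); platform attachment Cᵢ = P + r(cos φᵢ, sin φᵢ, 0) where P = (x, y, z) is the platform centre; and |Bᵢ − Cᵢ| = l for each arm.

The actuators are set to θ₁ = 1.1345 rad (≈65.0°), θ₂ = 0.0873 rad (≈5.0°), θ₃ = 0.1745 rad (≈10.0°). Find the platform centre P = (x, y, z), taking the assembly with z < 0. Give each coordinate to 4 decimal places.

φ1=0.0°: virtual centre (0.1823, 0.0000, -0.0906), radius l
arm 2 at φ=120.0°: ρ2 = 0.2396;  O2 = (-0.1198, 0.2075, -0.0087)
O3 = (0.2385·cos240.0°, 0.2385·sin240.0°, -0.0174) = (-0.1192, -0.2065, -0.0174)
eliminate P² terms by subtracting sphere 1 from 2 and 3
plane₁₂: -0.6041x+0.4150y+0.1638z = 0.0161
Cramer: x(z) = -0.0263+0.2571z;  y(z) = 0.0003-0.0205z
into |P−O₁|² = l²: 1.0665z² + 0.0740z + -0.1508 = 0;  Δ = 0.6487;  z = -0.4123 or 0.3429 → z<0 root = -0.4123
x = -0.1323, y = 0.0088

(-0.1323, 0.0088, -0.4123)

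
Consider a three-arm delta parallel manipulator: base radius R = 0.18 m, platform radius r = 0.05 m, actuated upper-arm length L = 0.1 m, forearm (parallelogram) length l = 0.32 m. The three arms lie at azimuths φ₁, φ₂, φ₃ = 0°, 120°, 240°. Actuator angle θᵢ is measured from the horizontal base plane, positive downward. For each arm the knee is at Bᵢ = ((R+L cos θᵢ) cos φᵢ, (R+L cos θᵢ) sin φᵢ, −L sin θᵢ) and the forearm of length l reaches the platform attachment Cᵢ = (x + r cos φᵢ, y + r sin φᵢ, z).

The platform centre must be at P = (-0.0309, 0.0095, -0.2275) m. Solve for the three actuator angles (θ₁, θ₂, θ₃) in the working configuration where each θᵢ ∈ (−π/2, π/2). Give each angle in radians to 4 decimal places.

arm 1 (φ=0.0°): x'=-0.0309, y'=0.0095
  A=0.1609, B=-0.2275, C=(l²−L²−A²−y'²−z²)/(2L)=0.0733
  √(A²+B²)=0.2786;  θ1 = -0.9552+1.3045 ≈ 0.3493
rotate P by −φ2: (0.0237, 0.0220, -0.2275)
  A cos θ + B sin θ = C:  0.1063·cos θ + -0.2275·sin θ = 0.1443
  √(A²+B²)=0.2511;  θ2 = -1.1336+0.9588 ≈ -0.1748
arm 3 (φ=240.0°): x'=0.0072, y'=-0.0315
  A cos θ + B sin θ = C:  0.1228·cos θ + -0.2275·sin θ = 0.1229
  γ=atan2(-0.2275,0.1228)=-1.0759;  ψ=arccos(0.4753)=1.0754;  θ3=γ+ψ≈-0.0005

θ₁ = 0.3493, θ₂ = -0.1748, θ₃ = -0.0005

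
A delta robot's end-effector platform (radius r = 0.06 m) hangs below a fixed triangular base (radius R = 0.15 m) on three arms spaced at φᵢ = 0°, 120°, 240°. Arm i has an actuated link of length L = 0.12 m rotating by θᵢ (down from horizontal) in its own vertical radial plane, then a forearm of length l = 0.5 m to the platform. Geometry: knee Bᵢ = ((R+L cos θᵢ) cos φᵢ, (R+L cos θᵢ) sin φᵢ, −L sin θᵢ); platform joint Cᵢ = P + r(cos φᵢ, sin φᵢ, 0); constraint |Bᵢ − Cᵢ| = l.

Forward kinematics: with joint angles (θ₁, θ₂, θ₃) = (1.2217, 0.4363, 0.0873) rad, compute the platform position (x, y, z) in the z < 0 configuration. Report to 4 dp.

(-0.1981, -0.0549, -0.4851)

arm 1 at φ=0.0°: e+L cos θ1 = 0.1310;  S1 = (0.1310, 0.0000, -0.1128)
φ2=120.0°: virtual centre (-0.0994, 0.1721, -0.0507), radius l
φ3=240.0°: virtual centre (-0.1048, -0.1815, -0.0105), radius l
|S₂|²−|S₁|² = 0.0122;  |S₃|²−|S₁|² = 0.0141
plane₁₂: -0.4609x+0.3443y+0.1241z = 0.0122
det = 0.3296;  x = -0.0282+0.3503z,  y = -0.0023+0.1085z
sphere 1 gives Az²+Bz+C=0 with A=1.1345, B=0.1135, C=-0.2119;  B²−4AC=0.9746;  roots -0.4851, 0.3851;  negative root z = -0.4851
x = -0.1981, y = -0.0549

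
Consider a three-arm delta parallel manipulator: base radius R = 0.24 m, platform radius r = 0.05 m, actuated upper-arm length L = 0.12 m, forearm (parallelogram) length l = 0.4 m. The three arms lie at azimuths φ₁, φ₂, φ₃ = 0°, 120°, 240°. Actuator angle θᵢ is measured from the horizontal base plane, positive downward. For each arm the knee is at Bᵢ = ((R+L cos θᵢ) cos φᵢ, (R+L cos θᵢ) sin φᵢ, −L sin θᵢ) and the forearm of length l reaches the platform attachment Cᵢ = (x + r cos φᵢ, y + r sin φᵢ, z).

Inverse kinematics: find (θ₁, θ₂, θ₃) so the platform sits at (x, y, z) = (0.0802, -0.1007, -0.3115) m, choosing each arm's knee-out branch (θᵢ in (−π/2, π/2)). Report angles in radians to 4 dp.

arm 1 (φ=0.0°): x'=0.0802, y'=-0.1007
  e−x'=0.1098;  (l²−L²−(e−x')²−y'²−z²)/2L = 0.1099
  √(A²+B²)=0.3303;  θ1 = -1.2319+1.2316 ≈ -0.0003
φ2=120.0° → target in arm frame (-0.1273, -0.0191)
  A=0.3173, B=-0.3115, C=(l²−L²−A²−y'²−z²)/(2L)=-0.2187
  θ2 = atan2(B,A) + arccos(C/0.4447) = 1.3088
rotate P by −φ3: (0.0471, 0.1198, -0.3115)
  A cos θ + B sin θ = C:  0.1429·cos θ + -0.3115·sin θ = 0.0575
  √(A²+B²)=0.3427;  θ3 = -1.1407+1.4023 ≈ 0.2615

θ₁ = -0.0003, θ₂ = 1.3088, θ₃ = 0.2615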